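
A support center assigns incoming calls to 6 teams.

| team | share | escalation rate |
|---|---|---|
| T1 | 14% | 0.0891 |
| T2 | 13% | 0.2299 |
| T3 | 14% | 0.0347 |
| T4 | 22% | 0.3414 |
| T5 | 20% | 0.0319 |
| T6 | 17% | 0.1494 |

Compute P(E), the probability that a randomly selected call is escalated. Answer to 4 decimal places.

P(E) = P(E|T1)·P(T1) + P(E|T2)·P(T2) + P(E|T3)·P(T3) + P(E|T4)·P(T4) + P(E|T5)·P(T5) + P(E|T6)·P(T6)
      = 0.0891·0.14 + 0.2299·0.13 + 0.0347·0.14 + 0.3414·0.22 + 0.0319·0.2 + 0.1494·0.17
      = 0.012474 + 0.029887 + 0.004858 + 0.075108 + 0.00638 + 0.025398 = 0.154105

0.1541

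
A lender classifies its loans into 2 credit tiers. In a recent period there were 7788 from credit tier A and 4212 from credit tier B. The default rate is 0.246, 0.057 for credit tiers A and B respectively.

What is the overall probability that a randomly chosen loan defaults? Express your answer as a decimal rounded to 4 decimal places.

0.1797

Total: 7788 + 4212 = 12000.
P(A) = 7788/12000 = 0.649. P(B) = 4212/12000 = 0.351.
P(D) = P(D|A)·P(A) + P(D|B)·P(B)
      = 0.246·0.649 + 0.057·0.351
      = 0.159654 + 0.020007 = 0.179661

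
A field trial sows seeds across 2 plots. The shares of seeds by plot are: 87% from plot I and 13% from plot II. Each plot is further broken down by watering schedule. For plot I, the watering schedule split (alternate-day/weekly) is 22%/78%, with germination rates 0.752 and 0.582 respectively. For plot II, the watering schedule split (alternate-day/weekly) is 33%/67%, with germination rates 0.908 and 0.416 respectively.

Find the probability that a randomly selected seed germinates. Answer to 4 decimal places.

0.6141

P(G|I) = 0.22·0.752 + 0.78·0.582 = 0.16544 + 0.45396 = 0.6194
P(G|II) = 0.33·0.908 + 0.67·0.416 = 0.29964 + 0.27872 = 0.57836
By total probability over the outer partition,
P(G) = 0.87·0.6194 + 0.13·0.57836
      = 0.538878 + 0.0751868 = 0.6140648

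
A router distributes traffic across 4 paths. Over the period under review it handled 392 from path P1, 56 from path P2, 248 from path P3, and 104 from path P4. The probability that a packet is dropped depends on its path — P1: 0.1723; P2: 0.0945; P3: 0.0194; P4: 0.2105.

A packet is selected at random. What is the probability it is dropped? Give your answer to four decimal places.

Total: 392 + 56 + 248 + 104 = 800.
P(P1) = 392/800 = 0.49. P(P2) = 56/800 = 0.07. P(P3) = 248/800 = 0.31. P(P4) = 104/800 = 0.13.
P(L) = P(L|P1)·P(P1) + P(L|P2)·P(P2) + P(L|P3)·P(P3) + P(L|P4)·P(P4)
      = 0.1723·0.49 + 0.0945·0.07 + 0.0194·0.31 + 0.2105·0.13
      = 0.084427 + 0.006615 + 0.006014 + 0.027365 = 0.124421

0.1244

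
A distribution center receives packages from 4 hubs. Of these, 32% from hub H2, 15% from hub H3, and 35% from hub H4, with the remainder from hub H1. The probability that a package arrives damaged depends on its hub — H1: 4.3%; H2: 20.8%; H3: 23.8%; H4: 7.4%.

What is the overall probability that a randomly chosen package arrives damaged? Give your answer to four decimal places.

P(H1) = 1 − (0.32 + 0.15 + 0.35) = 0.18.
By the law of total probability,
P(D) = P(D|H1)·P(H1) + P(D|H2)·P(H2) + P(D|H3)·P(H3) + P(D|H4)·P(H4)
      = 0.043·0.18 + 0.208·0.32 + 0.238·0.15 + 0.074·0.35
      = 0.00774 + 0.06656 + 0.0357 + 0.0259 = 0.1359

0.1359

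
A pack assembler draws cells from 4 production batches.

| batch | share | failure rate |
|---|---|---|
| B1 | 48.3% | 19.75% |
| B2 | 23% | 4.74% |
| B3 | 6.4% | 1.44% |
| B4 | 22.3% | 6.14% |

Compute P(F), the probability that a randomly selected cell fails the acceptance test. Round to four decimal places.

P(F) ≈ 0.1209

P(F) = P(F|B1)·P(B1) + P(F|B2)·P(B2) + P(F|B3)·P(B3) + P(F|B4)·P(B4)
      = 0.1975·0.483 + 0.0474·0.23 + 0.0144·0.064 + 0.0614·0.223
      = 0.0953925 + 0.010902 + 0.0009216 + 0.0136922 = 0.1209083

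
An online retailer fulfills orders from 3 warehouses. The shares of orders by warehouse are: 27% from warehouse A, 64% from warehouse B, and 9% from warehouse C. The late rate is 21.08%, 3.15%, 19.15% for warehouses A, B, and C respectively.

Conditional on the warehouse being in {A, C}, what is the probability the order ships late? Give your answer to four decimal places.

Let S = {A, C}.
P(S) = 0.27 + 0.09 = 0.36.
P(L ∩ S) = 0.2108·0.27 + 0.1915·0.09 = 0.056916 + 0.017235 = 0.074151.
P(L | S) = 0.074151 / 0.36 = 0.205975…

0.2060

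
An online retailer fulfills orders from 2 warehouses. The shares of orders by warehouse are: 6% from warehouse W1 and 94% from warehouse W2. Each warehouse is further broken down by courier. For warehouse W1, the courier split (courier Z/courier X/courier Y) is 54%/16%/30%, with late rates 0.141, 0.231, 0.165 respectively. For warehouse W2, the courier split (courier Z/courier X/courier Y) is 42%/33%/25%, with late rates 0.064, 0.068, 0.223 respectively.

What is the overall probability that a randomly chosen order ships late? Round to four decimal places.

P(L|W1) = 0.54·0.141 + 0.16·0.231 + 0.3·0.165 = 0.07614 + 0.03696 + 0.0495 = 0.1626
P(L|W2) = 0.42·0.064 + 0.33·0.068 + 0.25·0.223 = 0.02688 + 0.02244 + 0.05575 = 0.10507
By total probability over the outer partition,
P(L) = 0.06·0.1626 + 0.94·0.10507
      = 0.009756 + 0.0987658 = 0.1085218

0.1085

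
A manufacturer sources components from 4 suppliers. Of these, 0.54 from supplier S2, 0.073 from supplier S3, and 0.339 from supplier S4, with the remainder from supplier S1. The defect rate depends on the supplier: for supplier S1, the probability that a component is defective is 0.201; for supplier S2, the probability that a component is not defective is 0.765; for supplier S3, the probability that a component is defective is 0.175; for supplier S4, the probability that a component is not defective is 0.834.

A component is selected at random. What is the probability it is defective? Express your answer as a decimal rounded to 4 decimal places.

P(D) ≈ 0.2056

P(S1) = 1 − (0.54 + 0.073 + 0.339) = 0.048.
P(D|S2) = 1 − 0.765 = 0.235.
P(D|S4) = 1 − 0.834 = 0.166.
Summing over the partition,
P(D) = P(D|S1)·P(S1) + P(D|S2)·P(S2) + P(D|S3)·P(S3) + P(D|S4)·P(S4)
      = 0.201·0.048 + 0.235·0.54 + 0.175·0.073 + 0.166·0.339
      = 0.009648 + 0.1269 + 0.012775 + 0.056274 = 0.205597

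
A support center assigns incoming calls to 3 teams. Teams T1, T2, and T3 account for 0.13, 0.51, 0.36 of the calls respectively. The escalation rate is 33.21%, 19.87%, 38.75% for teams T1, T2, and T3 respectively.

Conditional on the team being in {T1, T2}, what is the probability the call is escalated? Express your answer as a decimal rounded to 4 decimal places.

P(E|S) ≈ 0.2258

Let S = {T1, T2}.
P(S) = 0.13 + 0.51 = 0.64.
P(E ∩ S) = 0.3321·0.13 + 0.1987·0.51 = 0.043173 + 0.101337 = 0.14451.
P(E | S) = 0.14451 / 0.64 = 0.225797…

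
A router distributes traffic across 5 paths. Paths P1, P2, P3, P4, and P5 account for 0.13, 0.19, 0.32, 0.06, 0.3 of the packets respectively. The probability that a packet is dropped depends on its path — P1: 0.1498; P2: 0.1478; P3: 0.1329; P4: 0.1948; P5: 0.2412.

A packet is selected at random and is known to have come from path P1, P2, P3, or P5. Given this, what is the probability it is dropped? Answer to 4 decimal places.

Let S = {P1, P2, P3, P5}.
P(S) = 0.13 + 0.19 + 0.32 + 0.3 = 0.94.
P(L ∩ S) = 0.1498·0.13 + 0.1478·0.19 + 0.1329·0.32 + 0.2412·0.3 = 0.019474 + 0.028082 + 0.042528 + 0.07236 = 0.162444.
P(L | S) = 0.162444 / 0.94 = 0.172813…

P(L|S) ≈ 0.1728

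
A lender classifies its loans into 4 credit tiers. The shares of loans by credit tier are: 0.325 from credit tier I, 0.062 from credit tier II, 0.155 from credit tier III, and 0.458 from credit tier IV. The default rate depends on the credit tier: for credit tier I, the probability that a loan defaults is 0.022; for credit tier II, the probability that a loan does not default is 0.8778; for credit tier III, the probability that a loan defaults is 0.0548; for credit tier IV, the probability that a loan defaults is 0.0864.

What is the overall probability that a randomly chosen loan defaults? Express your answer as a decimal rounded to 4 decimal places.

P(D|II) = 1 − 0.8778 = 0.1222.
P(D) = P(D|I)·P(I) + P(D|II)·P(II) + P(D|III)·P(III) + P(D|IV)·P(IV)
      = 0.022·0.325 + 0.1222·0.062 + 0.0548·0.155 + 0.0864·0.458
      = 0.00715 + 0.0075764 + 0.008494 + 0.0395712 = 0.0627916

P(D) ≈ 0.0628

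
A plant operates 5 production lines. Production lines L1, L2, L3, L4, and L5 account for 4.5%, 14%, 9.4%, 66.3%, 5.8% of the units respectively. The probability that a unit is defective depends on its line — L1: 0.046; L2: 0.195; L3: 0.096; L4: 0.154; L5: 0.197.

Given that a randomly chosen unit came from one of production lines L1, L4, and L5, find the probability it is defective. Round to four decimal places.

Let S = {L1, L4, L5}.
P(S) = 0.045 + 0.663 + 0.058 = 0.766.
P(D ∩ S) = 0.046·0.045 + 0.154·0.663 + 0.197·0.058 = 0.00207 + 0.102102 + 0.011426 = 0.115598.
P(D | S) = 0.115598 / 0.766 = 0.150911…

P(D|S) ≈ 0.1509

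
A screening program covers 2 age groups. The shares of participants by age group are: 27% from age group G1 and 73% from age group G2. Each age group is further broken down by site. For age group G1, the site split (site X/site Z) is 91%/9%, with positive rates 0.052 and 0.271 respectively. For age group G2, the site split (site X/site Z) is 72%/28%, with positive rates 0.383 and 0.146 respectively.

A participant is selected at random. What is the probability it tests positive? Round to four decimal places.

P(T|G1) = 0.91·0.052 + 0.09·0.271 = 0.04732 + 0.02439 = 0.07171
P(T|G2) = 0.72·0.383 + 0.28·0.146 = 0.27576 + 0.04088 = 0.31664
By total probability over the outer partition,
P(T) = 0.27·0.07171 + 0.73·0.31664
      = 0.0193617 + 0.2311472 = 0.2505089

0.2505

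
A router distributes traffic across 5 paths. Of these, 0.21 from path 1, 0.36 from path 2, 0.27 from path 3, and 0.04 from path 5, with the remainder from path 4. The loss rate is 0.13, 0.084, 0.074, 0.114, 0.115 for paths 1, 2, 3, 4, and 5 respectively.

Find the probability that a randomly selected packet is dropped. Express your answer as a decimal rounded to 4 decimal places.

P(L) ≈ 0.0958

P(4) = 1 − (0.21 + 0.36 + 0.27 + 0.04) = 0.12.
P(L) = P(L|1)·P(1) + P(L|2)·P(2) + P(L|3)·P(3) + P(L|4)·P(4) + P(L|5)·P(5)
      = 0.13·0.21 + 0.084·0.36 + 0.074·0.27 + 0.114·0.12 + 0.115·0.04
      = 0.0273 + 0.03024 + 0.01998 + 0.01368 + 0.0046 = 0.0958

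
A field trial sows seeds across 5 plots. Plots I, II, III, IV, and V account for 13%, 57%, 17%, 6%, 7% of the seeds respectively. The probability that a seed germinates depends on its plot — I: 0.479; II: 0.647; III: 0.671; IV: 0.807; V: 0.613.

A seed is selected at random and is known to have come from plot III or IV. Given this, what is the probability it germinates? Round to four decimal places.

Let S = {III, IV}.
P(S) = 0.17 + 0.06 = 0.23.
P(G ∩ S) = 0.671·0.17 + 0.807·0.06 = 0.11407 + 0.04842 = 0.16249.
P(G | S) = 0.16249 / 0.23 = 0.706478…

0.7065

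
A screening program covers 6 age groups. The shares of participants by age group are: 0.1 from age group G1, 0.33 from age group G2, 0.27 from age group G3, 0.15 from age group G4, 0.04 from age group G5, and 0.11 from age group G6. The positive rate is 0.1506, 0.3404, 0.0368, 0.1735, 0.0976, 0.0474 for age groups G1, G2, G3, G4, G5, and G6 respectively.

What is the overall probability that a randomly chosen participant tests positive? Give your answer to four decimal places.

P(T) = P(T|G1)·P(G1) + P(T|G2)·P(G2) + P(T|G3)·P(G3) + P(T|G4)·P(G4) + P(T|G5)·P(G5) + P(T|G6)·P(G6)
      = 0.1506·0.1 + 0.3404·0.33 + 0.0368·0.27 + 0.1735·0.15 + 0.0976·0.04 + 0.0474·0.11
      = 0.01506 + 0.112332 + 0.009936 + 0.026025 + 0.003904 + 0.005214 = 0.172471

P(T) ≈ 0.1725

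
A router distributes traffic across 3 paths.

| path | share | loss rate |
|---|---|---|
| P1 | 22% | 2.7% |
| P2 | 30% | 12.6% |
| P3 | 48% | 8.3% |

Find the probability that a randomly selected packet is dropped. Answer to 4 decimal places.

P(L) ≈ 0.0836

By the law of total probability,
P(L) = P(L|P1)·P(P1) + P(L|P2)·P(P2) + P(L|P3)·P(P3)
      = 0.027·0.22 + 0.126·0.3 + 0.083·0.48
      = 0.00594 + 0.0378 + 0.03984 = 0.08358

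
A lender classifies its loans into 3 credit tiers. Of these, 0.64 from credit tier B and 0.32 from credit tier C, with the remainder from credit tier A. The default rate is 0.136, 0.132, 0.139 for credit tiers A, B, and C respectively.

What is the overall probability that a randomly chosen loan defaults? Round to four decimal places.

P(A) = 1 − (0.64 + 0.32) = 0.04.
P(D) = P(D|A)·P(A) + P(D|B)·P(B) + P(D|C)·P(C)
      = 0.136·0.04 + 0.132·0.64 + 0.139·0.32
      = 0.00544 + 0.08448 + 0.04448 = 0.1344

P(D) ≈ 0.1344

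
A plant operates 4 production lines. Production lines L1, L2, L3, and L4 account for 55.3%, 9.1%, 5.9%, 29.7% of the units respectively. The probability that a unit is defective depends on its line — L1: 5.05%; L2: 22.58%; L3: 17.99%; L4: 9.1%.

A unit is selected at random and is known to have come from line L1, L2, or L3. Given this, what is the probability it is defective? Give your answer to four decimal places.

Let S = {L1, L2, L3}.
P(S) = 0.553 + 0.091 + 0.059 = 0.703.
P(D ∩ S) = 0.0505·0.553 + 0.2258·0.091 + 0.1799·0.059 = 0.0279265 + 0.0205478 + 0.0106141 = 0.0590884.
P(D | S) = 0.0590884 / 0.703 = 0.084052…

0.0841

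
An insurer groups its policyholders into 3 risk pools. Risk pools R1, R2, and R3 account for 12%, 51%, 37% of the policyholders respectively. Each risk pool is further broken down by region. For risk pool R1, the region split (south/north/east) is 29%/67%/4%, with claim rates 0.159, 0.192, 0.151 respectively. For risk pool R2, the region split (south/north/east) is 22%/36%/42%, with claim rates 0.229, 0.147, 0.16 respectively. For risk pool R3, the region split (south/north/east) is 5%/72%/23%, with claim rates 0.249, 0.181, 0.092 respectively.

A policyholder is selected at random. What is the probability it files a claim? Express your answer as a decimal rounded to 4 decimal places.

P(C|R1) = 0.29·0.159 + 0.67·0.192 + 0.04·0.151 = 0.04611 + 0.12864 + 0.00604 = 0.18079
P(C|R2) = 0.22·0.229 + 0.36·0.147 + 0.42·0.16 = 0.05038 + 0.05292 + 0.0672 = 0.1705
P(C|R3) = 0.05·0.249 + 0.72·0.181 + 0.23·0.092 = 0.01245 + 0.13032 + 0.02116 = 0.16393
By total probability over the outer partition,
P(C) = 0.12·0.18079 + 0.51·0.1705 + 0.37·0.16393
      = 0.0216948 + 0.086955 + 0.0606541 = 0.1693039

P(C) ≈ 0.1693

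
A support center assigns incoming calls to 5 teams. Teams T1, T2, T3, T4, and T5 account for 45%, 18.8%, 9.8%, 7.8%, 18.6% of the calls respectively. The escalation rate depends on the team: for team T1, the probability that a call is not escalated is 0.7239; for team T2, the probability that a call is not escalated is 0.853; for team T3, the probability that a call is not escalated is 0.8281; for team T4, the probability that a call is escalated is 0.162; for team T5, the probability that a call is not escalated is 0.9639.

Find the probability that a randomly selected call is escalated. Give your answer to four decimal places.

P(E|T1) = 1 − 0.7239 = 0.2761.
P(E|T2) = 1 − 0.853 = 0.147.
P(E|T3) = 1 − 0.8281 = 0.1719.
P(E|T5) = 1 − 0.9639 = 0.0361.
P(E) = P(E|T1)·P(T1) + P(E|T2)·P(T2) + P(E|T3)·P(T3) + P(E|T4)·P(T4) + P(E|T5)·P(T5)
      = 0.2761·0.45 + 0.147·0.188 + 0.1719·0.098 + 0.162·0.078 + 0.0361·0.186
      = 0.124245 + 0.027636 + 0.0168462 + 0.012636 + 0.0067146 = 0.1880778

P(E) ≈ 0.1881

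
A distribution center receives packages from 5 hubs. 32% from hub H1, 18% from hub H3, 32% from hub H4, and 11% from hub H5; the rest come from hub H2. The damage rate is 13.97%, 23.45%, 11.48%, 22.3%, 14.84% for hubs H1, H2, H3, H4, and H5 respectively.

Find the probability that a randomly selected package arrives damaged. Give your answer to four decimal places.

0.1695

P(H2) = 1 − (0.32 + 0.18 + 0.32 + 0.11) = 0.07.
P(D) = P(D|H1)·P(H1) + P(D|H2)·P(H2) + P(D|H3)·P(H3) + P(D|H4)·P(H4) + P(D|H5)·P(H5)
      = 0.1397·0.32 + 0.2345·0.07 + 0.1148·0.18 + 0.223·0.32 + 0.1484·0.11
      = 0.044704 + 0.016415 + 0.020664 + 0.07136 + 0.016324 = 0.169467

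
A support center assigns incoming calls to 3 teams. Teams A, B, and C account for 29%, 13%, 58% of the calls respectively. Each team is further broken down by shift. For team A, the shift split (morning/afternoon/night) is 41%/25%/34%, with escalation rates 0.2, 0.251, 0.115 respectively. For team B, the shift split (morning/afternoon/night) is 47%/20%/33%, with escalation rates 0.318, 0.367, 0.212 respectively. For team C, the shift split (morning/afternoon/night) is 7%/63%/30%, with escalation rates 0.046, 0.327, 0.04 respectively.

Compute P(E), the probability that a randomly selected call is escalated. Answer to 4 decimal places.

P(E|A) = 0.41·0.2 + 0.25·0.251 + 0.34·0.115 = 0.082 + 0.06275 + 0.0391 = 0.18385
P(E|B) = 0.47·0.318 + 0.2·0.367 + 0.33·0.212 = 0.14946 + 0.0734 + 0.06996 = 0.29282
P(E|C) = 0.07·0.046 + 0.63·0.327 + 0.3·0.04 = 0.00322 + 0.20601 + 0.012 = 0.22123
By total probability over the outer partition,
P(E) = 0.29·0.18385 + 0.13·0.29282 + 0.58·0.22123
      = 0.0533165 + 0.0380666 + 0.1283134 = 0.2196965

P(E) ≈ 0.2197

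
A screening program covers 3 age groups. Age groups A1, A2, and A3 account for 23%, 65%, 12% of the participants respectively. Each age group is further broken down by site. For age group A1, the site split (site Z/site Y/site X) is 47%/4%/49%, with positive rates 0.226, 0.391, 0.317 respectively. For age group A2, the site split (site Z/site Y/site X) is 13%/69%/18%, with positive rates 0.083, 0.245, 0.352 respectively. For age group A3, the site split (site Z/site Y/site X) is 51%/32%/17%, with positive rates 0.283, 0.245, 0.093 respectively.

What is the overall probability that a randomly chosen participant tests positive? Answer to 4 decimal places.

P(T|A1) = 0.47·0.226 + 0.04·0.391 + 0.49·0.317 = 0.10622 + 0.01564 + 0.15533 = 0.27719
P(T|A2) = 0.13·0.083 + 0.69·0.245 + 0.18·0.352 = 0.01079 + 0.16905 + 0.06336 = 0.2432
P(T|A3) = 0.51·0.283 + 0.32·0.245 + 0.17·0.093 = 0.14433 + 0.0784 + 0.01581 = 0.23854
By total probability over the outer partition,
P(T) = 0.23·0.27719 + 0.65·0.2432 + 0.12·0.23854
      = 0.0637537 + 0.15808 + 0.0286248 = 0.2504585

0.2505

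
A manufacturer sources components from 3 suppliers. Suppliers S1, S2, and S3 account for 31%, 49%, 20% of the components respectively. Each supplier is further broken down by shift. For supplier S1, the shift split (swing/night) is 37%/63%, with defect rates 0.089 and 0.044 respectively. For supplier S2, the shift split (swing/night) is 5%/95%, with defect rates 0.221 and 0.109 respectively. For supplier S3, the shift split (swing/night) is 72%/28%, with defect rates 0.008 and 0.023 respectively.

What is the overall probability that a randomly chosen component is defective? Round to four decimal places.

P(D|S1) = 0.37·0.089 + 0.63·0.044 = 0.03293 + 0.02772 = 0.06065
P(D|S2) = 0.05·0.221 + 0.95·0.109 = 0.01105 + 0.10355 = 0.1146
P(D|S3) = 0.72·0.008 + 0.28·0.023 = 0.00576 + 0.00644 = 0.0122
By total probability over the outer partition,
P(D) = 0.31·0.06065 + 0.49·0.1146 + 0.2·0.0122
      = 0.0188015 + 0.056154 + 0.00244 = 0.0773955

0.0774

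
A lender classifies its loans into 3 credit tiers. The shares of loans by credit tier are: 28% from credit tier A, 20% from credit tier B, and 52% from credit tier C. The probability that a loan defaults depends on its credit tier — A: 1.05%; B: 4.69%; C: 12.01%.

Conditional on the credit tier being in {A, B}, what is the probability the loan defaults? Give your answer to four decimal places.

Let S = {A, B}.
P(S) = 0.28 + 0.2 = 0.48.
P(D ∩ S) = 0.0105·0.28 + 0.0469·0.2 = 0.00294 + 0.00938 = 0.01232.
P(D | S) = 0.01232 / 0.48 = 0.025667…

0.0257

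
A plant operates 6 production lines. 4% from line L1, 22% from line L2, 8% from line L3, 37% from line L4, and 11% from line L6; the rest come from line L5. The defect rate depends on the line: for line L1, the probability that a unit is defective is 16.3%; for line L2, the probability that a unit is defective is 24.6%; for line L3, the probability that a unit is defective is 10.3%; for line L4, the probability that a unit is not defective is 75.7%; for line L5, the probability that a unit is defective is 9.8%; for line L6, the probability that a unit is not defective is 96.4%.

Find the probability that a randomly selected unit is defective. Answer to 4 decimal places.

P(L5) = 1 − (0.04 + 0.22 + 0.08 + 0.37 + 0.11) = 0.18.
P(D|L4) = 1 − 0.757 = 0.243.
P(D|L6) = 1 − 0.964 = 0.036.
P(D) = P(D|L1)·P(L1) + P(D|L2)·P(L2) + P(D|L3)·P(L3) + P(D|L4)·P(L4) + P(D|L5)·P(L5) + P(D|L6)·P(L6)
      = 0.163·0.04 + 0.246·0.22 + 0.103·0.08 + 0.243·0.37 + 0.098·0.18 + 0.036·0.11
      = 0.00652 + 0.05412 + 0.00824 + 0.08991 + 0.01764 + 0.00396 = 0.18039

0.1804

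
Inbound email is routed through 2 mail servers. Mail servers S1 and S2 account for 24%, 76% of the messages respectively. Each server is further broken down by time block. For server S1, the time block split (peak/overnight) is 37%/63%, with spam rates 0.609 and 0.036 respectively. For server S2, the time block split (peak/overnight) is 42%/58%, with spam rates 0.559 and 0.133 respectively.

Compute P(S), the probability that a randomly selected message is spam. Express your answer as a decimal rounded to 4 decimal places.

0.2966

P(S|S1) = 0.37·0.609 + 0.63·0.036 = 0.22533 + 0.02268 = 0.24801
P(S|S2) = 0.42·0.559 + 0.58·0.133 = 0.23478 + 0.07714 = 0.31192
Then overall,
P(S) = 0.24·0.24801 + 0.76·0.31192
      = 0.0595224 + 0.2370592 = 0.2965816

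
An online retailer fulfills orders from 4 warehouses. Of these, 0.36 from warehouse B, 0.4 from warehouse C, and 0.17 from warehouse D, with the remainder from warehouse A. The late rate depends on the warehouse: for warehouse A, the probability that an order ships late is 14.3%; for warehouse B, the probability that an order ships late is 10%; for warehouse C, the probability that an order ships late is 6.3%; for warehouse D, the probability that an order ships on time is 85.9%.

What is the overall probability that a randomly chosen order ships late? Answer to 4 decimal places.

P(A) = 1 − (0.36 + 0.4 + 0.17) = 0.07.
P(L|D) = 1 − 0.859 = 0.141.
Summing over the partition,
P(L) = P(L|A)·P(A) + P(L|B)·P(B) + P(L|C)·P(C) + P(L|D)·P(D)
      = 0.143·0.07 + 0.1·0.36 + 0.063·0.4 + 0.141·0.17
      = 0.01001 + 0.036 + 0.0252 + 0.02397 = 0.09518

0.0952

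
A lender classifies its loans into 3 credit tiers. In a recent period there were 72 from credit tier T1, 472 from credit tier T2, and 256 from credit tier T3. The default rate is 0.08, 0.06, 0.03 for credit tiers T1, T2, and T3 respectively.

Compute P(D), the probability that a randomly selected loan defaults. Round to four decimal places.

P(D) ≈ 0.0522

Total: 72 + 472 + 256 = 800.
P(T1) = 72/800 = 0.09. P(T2) = 472/800 = 0.59. P(T3) = 256/800 = 0.32.
P(D) = P(D|T1)·P(T1) + P(D|T2)·P(T2) + P(D|T3)·P(T3)
      = 0.08·0.09 + 0.06·0.59 + 0.03·0.32
      = 0.0072 + 0.0354 + 0.0096 = 0.0522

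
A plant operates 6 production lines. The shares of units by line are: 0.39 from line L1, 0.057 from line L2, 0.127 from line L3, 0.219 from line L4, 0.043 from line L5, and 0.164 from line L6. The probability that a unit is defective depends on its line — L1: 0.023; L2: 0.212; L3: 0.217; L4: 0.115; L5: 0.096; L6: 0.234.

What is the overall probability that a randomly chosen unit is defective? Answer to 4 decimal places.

P(D) ≈ 0.1163

By the law of total probability,
P(D) = P(D|L1)·P(L1) + P(D|L2)·P(L2) + P(D|L3)·P(L3) + P(D|L4)·P(L4) + P(D|L5)·P(L5) + P(D|L6)·P(L6)
      = 0.023·0.39 + 0.212·0.057 + 0.217·0.127 + 0.115·0.219 + 0.096·0.043 + 0.234·0.164
      = 0.00897 + 0.012084 + 0.027559 + 0.025185 + 0.004128 + 0.038376 = 0.116302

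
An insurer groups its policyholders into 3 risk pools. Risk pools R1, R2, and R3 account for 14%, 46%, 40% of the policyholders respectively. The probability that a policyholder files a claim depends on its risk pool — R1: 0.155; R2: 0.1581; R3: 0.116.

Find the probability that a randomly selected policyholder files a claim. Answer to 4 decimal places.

P(C) = P(C|R1)·P(R1) + P(C|R2)·P(R2) + P(C|R3)·P(R3)
      = 0.155·0.14 + 0.1581·0.46 + 0.116·0.4
      = 0.0217 + 0.072726 + 0.0464 = 0.140826

0.1408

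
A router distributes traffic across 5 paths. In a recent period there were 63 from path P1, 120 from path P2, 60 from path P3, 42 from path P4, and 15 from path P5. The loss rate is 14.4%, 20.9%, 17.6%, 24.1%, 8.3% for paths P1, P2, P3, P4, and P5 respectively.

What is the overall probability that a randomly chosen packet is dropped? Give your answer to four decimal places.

Total: 63 + 120 + 60 + 42 + 15 = 300.
P(P1) = 63/300 = 0.21. P(P2) = 120/300 = 0.4. P(P3) = 60/300 = 0.2. P(P4) = 42/300 = 0.14. P(P5) = 15/300 = 0.05.
P(L) = P(L|P1)·P(P1) + P(L|P2)·P(P2) + P(L|P3)·P(P3) + P(L|P4)·P(P4) + P(L|P5)·P(P5)
      = 0.144·0.21 + 0.209·0.4 + 0.176·0.2 + 0.241·0.14 + 0.083·0.05
      = 0.03024 + 0.0836 + 0.0352 + 0.03374 + 0.00415 = 0.18693

0.1869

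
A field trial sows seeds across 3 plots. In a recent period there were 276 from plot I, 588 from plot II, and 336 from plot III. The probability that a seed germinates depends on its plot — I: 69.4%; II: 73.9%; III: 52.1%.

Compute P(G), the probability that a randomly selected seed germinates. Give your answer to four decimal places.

0.6676

Total: 276 + 588 + 336 = 1200.
P(I) = 276/1200 = 0.23. P(II) = 588/1200 = 0.49. P(III) = 336/1200 = 0.28.
P(G) = P(G|I)·P(I) + P(G|II)·P(II) + P(G|III)·P(III)
      = 0.694·0.23 + 0.739·0.49 + 0.521·0.28
      = 0.15962 + 0.36211 + 0.14588 = 0.66761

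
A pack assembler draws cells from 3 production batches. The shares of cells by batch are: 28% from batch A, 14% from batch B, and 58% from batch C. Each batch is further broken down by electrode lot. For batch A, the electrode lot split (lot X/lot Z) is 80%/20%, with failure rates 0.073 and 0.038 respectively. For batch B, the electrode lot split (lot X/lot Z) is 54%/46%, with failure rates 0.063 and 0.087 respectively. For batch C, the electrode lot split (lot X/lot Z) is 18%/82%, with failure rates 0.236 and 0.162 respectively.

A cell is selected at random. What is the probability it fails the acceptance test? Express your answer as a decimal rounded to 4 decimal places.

P(F|A) = 0.8·0.073 + 0.2·0.038 = 0.0584 + 0.0076 = 0.066
P(F|B) = 0.54·0.063 + 0.46·0.087 = 0.03402 + 0.04002 = 0.07404
P(F|C) = 0.18·0.236 + 0.82·0.162 = 0.04248 + 0.13284 = 0.17532
By total probability over the outer partition,
P(F) = 0.28·0.066 + 0.14·0.07404 + 0.58·0.17532
      = 0.01848 + 0.0103656 + 0.1016856 = 0.1305312

0.1305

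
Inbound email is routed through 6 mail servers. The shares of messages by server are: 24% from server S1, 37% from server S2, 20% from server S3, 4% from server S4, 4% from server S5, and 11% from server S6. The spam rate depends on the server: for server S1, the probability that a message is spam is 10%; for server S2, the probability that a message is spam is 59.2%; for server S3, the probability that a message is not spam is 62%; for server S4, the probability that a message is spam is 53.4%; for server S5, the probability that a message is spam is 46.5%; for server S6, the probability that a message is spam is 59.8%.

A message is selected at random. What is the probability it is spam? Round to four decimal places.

0.4248

P(S|S3) = 1 − 0.62 = 0.38.
By the law of total probability,
P(S) = P(S|S1)·P(S1) + P(S|S2)·P(S2) + P(S|S3)·P(S3) + P(S|S4)·P(S4) + P(S|S5)·P(S5) + P(S|S6)·P(S6)
      = 0.1·0.24 + 0.592·0.37 + 0.38·0.2 + 0.534·0.04 + 0.465·0.04 + 0.598·0.11
      = 0.024 + 0.21904 + 0.076 + 0.02136 + 0.0186 + 0.06578 = 0.42478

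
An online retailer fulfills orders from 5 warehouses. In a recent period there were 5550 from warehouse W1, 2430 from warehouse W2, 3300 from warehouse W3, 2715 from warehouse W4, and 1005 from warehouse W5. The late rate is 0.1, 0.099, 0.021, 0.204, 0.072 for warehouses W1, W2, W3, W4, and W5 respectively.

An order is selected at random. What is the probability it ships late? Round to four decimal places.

Total: 5550 + 2430 + 3300 + 2715 + 1005 = 15000.
P(W1) = 5550/15000 = 0.37. P(W2) = 2430/15000 = 0.162. P(W3) = 3300/15000 = 0.22. P(W4) = 2715/15000 = 0.181. P(W5) = 1005/15000 = 0.067.
P(L) = P(L|W1)·P(W1) + P(L|W2)·P(W2) + P(L|W3)·P(W3) + P(L|W4)·P(W4) + P(L|W5)·P(W5)
      = 0.1·0.37 + 0.099·0.162 + 0.021·0.22 + 0.204·0.181 + 0.072·0.067
      = 0.037 + 0.016038 + 0.00462 + 0.036924 + 0.004824 = 0.099406

0.0994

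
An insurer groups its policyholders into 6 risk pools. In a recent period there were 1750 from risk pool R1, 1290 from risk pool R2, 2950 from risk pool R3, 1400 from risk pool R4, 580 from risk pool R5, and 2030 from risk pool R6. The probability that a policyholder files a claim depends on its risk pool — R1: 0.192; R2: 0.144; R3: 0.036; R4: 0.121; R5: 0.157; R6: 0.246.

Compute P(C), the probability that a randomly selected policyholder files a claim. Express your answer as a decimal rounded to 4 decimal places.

0.1388

Total: 1750 + 1290 + 2950 + 1400 + 580 + 2030 = 10000.
P(R1) = 1750/10000 = 0.175. P(R2) = 1290/10000 = 0.129. P(R3) = 2950/10000 = 0.295. P(R4) = 1400/10000 = 0.14. P(R5) = 580/10000 = 0.058. P(R6) = 2030/10000 = 0.203.
Using total probability over the partition,
P(C) = P(C|R1)·P(R1) + P(C|R2)·P(R2) + P(C|R3)·P(R3) + P(C|R4)·P(R4) + P(C|R5)·P(R5) + P(C|R6)·P(R6)
      = 0.192·0.175 + 0.144·0.129 + 0.036·0.295 + 0.121·0.14 + 0.157·0.058 + 0.246·0.203
      = 0.0336 + 0.018576 + 0.01062 + 0.01694 + 0.009106 + 0.049938 = 0.13878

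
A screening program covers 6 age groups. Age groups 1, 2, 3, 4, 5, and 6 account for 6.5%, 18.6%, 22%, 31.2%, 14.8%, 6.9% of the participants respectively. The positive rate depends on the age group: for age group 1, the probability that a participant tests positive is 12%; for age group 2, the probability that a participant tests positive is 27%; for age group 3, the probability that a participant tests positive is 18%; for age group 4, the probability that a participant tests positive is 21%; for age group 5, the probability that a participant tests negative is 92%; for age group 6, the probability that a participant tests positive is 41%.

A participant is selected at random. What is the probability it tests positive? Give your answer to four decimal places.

P(T) ≈ 0.2033

P(T|5) = 1 − 0.92 = 0.08.
P(T) = P(T|1)·P(1) + P(T|2)·P(2) + P(T|3)·P(3) + P(T|4)·P(4) + P(T|5)·P(5) + P(T|6)·P(6)
      = 0.12·0.065 + 0.27·0.186 + 0.18·0.22 + 0.21·0.312 + 0.08·0.148 + 0.41·0.069
      = 0.0078 + 0.05022 + 0.0396 + 0.06552 + 0.01184 + 0.02829 = 0.20327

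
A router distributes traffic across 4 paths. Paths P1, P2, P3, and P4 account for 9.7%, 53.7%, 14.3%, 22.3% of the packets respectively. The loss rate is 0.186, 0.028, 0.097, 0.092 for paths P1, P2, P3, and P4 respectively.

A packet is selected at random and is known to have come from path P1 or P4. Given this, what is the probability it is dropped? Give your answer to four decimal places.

0.1205

Let S = {P1, P4}.
P(S) = 0.097 + 0.223 = 0.32.
P(L ∩ S) = 0.186·0.097 + 0.092·0.223 = 0.018042 + 0.020516 = 0.038558.
P(L | S) = 0.038558 / 0.32 = 0.120494…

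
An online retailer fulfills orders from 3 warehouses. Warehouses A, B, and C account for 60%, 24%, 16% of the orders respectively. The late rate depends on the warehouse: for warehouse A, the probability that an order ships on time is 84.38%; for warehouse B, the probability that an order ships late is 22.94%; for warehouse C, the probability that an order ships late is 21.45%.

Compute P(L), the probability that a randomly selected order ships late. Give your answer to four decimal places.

P(L|A) = 1 − 0.8438 = 0.1562.
P(L) = P(L|A)·P(A) + P(L|B)·P(B) + P(L|C)·P(C)
      = 0.1562·0.6 + 0.2294·0.24 + 0.2145·0.16
      = 0.09372 + 0.055056 + 0.03432 = 0.183096

0.1831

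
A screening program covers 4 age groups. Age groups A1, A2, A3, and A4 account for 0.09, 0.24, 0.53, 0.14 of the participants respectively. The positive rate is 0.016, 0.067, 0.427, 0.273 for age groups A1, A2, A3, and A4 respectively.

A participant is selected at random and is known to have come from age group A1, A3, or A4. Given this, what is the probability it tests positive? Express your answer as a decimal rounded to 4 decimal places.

Let S = {A1, A3, A4}.
P(S) = 0.09 + 0.53 + 0.14 = 0.76.
P(T ∩ S) = 0.016·0.09 + 0.427·0.53 + 0.273·0.14 = 0.00144 + 0.22631 + 0.03822 = 0.26597.
P(T | S) = 0.26597 / 0.76 = 0.349961…

0.3500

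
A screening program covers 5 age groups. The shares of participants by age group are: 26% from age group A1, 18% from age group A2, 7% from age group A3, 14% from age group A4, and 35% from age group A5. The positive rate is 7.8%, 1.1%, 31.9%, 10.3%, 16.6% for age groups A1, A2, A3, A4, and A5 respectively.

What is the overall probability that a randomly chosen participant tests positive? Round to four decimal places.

P(T) ≈ 0.1171

P(T) = P(T|A1)·P(A1) + P(T|A2)·P(A2) + P(T|A3)·P(A3) + P(T|A4)·P(A4) + P(T|A5)·P(A5)
      = 0.078·0.26 + 0.011·0.18 + 0.319·0.07 + 0.103·0.14 + 0.166·0.35
      = 0.02028 + 0.00198 + 0.02233 + 0.01442 + 0.0581 = 0.11711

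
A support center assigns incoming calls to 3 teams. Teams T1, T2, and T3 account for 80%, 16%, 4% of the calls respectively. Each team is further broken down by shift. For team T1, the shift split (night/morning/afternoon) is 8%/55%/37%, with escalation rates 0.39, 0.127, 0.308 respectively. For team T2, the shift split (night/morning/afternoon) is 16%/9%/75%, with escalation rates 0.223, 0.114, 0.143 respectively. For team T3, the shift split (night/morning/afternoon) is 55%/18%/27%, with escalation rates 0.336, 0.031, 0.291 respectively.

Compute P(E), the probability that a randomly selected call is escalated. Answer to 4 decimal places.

P(E|T1) = 0.08·0.39 + 0.55·0.127 + 0.37·0.308 = 0.0312 + 0.06985 + 0.11396 = 0.21501
P(E|T2) = 0.16·0.223 + 0.09·0.114 + 0.75·0.143 = 0.03568 + 0.01026 + 0.10725 = 0.15319
P(E|T3) = 0.55·0.336 + 0.18·0.031 + 0.27·0.291 = 0.1848 + 0.00558 + 0.07857 = 0.26895
Then overall,
P(E) = 0.8·0.21501 + 0.16·0.15319 + 0.04·0.26895
      = 0.172008 + 0.0245104 + 0.010758 = 0.2072764

0.2073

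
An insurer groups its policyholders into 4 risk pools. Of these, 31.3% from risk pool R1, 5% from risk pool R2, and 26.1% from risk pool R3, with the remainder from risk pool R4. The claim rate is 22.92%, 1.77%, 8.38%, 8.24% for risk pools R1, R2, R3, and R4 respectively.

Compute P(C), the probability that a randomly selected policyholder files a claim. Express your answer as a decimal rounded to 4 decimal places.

P(R4) = 1 − (0.313 + 0.05 + 0.261) = 0.376.
P(C) = P(C|R1)·P(R1) + P(C|R2)·P(R2) + P(C|R3)·P(R3) + P(C|R4)·P(R4)
      = 0.2292·0.313 + 0.0177·0.05 + 0.0838·0.261 + 0.0824·0.376
      = 0.0717396 + 0.000885 + 0.0218718 + 0.0309824 = 0.1254788

P(C) ≈ 0.1255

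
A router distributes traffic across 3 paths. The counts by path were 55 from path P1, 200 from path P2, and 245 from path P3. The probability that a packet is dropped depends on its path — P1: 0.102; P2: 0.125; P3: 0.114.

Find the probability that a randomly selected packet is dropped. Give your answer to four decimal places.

0.1171

Total: 55 + 200 + 245 = 500.
P(P1) = 55/500 = 0.11. P(P2) = 200/500 = 0.4. P(P3) = 245/500 = 0.49.
Summing over the partition,
P(L) = P(L|P1)·P(P1) + P(L|P2)·P(P2) + P(L|P3)·P(P3)
      = 0.102·0.11 + 0.125·0.4 + 0.114·0.49
      = 0.01122 + 0.05 + 0.05586 = 0.11708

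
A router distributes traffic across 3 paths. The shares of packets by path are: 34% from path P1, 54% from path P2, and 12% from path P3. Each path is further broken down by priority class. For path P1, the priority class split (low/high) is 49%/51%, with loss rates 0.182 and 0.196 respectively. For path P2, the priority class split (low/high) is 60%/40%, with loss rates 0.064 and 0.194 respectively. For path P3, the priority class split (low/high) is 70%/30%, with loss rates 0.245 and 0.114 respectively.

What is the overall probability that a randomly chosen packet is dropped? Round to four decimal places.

P(L|P1) = 0.49·0.182 + 0.51·0.196 = 0.08918 + 0.09996 = 0.18914
P(L|P2) = 0.6·0.064 + 0.4·0.194 = 0.0384 + 0.0776 = 0.116
P(L|P3) = 0.7·0.245 + 0.3·0.114 = 0.1715 + 0.0342 = 0.2057
By total probability over the outer partition,
P(L) = 0.34·0.18914 + 0.54·0.116 + 0.12·0.2057
      = 0.0643076 + 0.06264 + 0.024684 = 0.1516316

P(L) ≈ 0.1516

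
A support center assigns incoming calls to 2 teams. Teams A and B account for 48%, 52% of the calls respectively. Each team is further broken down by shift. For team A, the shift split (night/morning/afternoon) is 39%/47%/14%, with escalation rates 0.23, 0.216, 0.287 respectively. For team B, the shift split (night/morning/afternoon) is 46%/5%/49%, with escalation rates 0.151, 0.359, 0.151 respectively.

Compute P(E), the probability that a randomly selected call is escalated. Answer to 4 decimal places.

P(E|A) = 0.39·0.23 + 0.47·0.216 + 0.14·0.287 = 0.0897 + 0.10152 + 0.04018 = 0.2314
P(E|B) = 0.46·0.151 + 0.05·0.359 + 0.49·0.151 = 0.06946 + 0.01795 + 0.07399 = 0.1614
Then overall,
P(E) = 0.48·0.2314 + 0.52·0.1614
      = 0.111072 + 0.083928 = 0.195

0.1950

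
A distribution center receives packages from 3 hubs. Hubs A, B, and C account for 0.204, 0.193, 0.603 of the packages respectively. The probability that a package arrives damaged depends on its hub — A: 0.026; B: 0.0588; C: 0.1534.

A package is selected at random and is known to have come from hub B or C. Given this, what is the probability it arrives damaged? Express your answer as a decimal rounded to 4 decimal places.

0.1305

Let S = {B, C}.
P(S) = 0.193 + 0.603 = 0.796.
P(D ∩ S) = 0.0588·0.193 + 0.1534·0.603 = 0.0113484 + 0.0925002 = 0.1038486.
P(D | S) = 0.1038486 / 0.796 = 0.130463…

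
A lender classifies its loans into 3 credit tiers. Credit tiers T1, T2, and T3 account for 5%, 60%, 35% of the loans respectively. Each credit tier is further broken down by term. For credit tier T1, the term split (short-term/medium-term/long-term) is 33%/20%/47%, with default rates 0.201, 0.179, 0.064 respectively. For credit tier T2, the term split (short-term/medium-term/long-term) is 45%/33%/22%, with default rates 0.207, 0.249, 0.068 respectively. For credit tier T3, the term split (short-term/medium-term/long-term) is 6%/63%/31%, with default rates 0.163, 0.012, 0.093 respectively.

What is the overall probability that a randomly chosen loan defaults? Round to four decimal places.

P(D|T1) = 0.33·0.201 + 0.2·0.179 + 0.47·0.064 = 0.06633 + 0.0358 + 0.03008 = 0.13221
P(D|T2) = 0.45·0.207 + 0.33·0.249 + 0.22·0.068 = 0.09315 + 0.08217 + 0.01496 = 0.19028
P(D|T3) = 0.06·0.163 + 0.63·0.012 + 0.31·0.093 = 0.00978 + 0.00756 + 0.02883 = 0.04617
Then overall,
P(D) = 0.05·0.13221 + 0.6·0.19028 + 0.35·0.04617
      = 0.0066105 + 0.114168 + 0.0161595 = 0.136938

0.1369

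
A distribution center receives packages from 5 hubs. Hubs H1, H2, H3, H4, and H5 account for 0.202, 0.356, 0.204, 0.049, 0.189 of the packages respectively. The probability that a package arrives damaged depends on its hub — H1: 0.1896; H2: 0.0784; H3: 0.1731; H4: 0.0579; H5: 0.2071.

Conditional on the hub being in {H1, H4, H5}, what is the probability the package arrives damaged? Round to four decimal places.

Let S = {H1, H4, H5}.
P(S) = 0.202 + 0.049 + 0.189 = 0.44.
P(D ∩ S) = 0.1896·0.202 + 0.0579·0.049 + 0.2071·0.189 = 0.0382992 + 0.0028371 + 0.0391419 = 0.0802782.
P(D | S) = 0.0802782 / 0.44 = 0.182450…

P(D|S) ≈ 0.1825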